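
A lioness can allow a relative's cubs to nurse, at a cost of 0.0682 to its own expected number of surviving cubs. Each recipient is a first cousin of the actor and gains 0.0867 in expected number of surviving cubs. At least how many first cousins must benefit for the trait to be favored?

r to a first cousin = 1/8 (first cousins share one grandparent pair — two paths of length 4: r = 2·(1/2)^4 = 1/8).
Hamilton's rule: n·r·B > C  ⇒  n > C/(r·B) = 0.0682/(0.125·0.0867) = 6.293.
The smallest integer exceeding 6.293 is 7.

7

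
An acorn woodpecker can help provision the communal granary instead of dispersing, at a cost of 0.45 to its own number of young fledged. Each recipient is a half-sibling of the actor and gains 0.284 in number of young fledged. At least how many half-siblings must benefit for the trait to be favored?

7

r to a half-sibling = 0.25 (half-sibs share one parent — one path of length 2: r = (1/2)^2 = 1/4).
Hamilton's rule: n·r·B > C  ⇒  n > C/(r·B) = 0.45/(0.25·0.284) = 6.338.
The smallest integer exceeding 6.338 is 7.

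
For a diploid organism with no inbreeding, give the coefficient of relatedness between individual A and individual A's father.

0.5

Each parent–offspring link contributes a factor of 1/2, and independent paths through distinct common ancestors add.
One parent–offspring link: r = (1/2)^1 = 1/2.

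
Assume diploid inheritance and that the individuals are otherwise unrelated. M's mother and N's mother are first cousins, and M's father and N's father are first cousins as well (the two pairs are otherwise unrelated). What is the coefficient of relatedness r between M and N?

0.0625

Relatedness sums over independent paths through distinct common ancestors.
M and N are related in two ways: second cousins through their mothers (r = 1/32) and second cousins through their fathers (r = 1/32).
r = 1/32 + 1/32 = 1/16 = 0.0625.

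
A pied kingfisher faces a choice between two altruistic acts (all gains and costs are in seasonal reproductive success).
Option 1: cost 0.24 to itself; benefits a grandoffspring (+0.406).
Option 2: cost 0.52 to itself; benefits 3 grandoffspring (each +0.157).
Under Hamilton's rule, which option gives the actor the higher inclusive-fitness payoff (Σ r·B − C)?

Option 1: r to a grandoffspring = 0.25.
Option 1: Σ r·B − C = (1·0.25·0.406) − 0.24 = -0.1385.
Option 2: r to a grandoffspring = 0.25.
Option 2: Σ r·B − C = (3·0.25·0.157) − 0.52 = -0.40225.
Option 1 has the higher net inclusive-fitness payoff.

Option 1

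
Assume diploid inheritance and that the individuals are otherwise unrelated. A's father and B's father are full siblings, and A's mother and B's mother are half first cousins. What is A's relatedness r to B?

With two independent routes of shared ancestry, r is the sum of the two contributions.
A and B are related in two ways: first cousins through their fathers (r = 1/8) and half second cousins through their mothers (r = 1/64).
r = 1/8 + 1/64 = 0.140625.

0.140625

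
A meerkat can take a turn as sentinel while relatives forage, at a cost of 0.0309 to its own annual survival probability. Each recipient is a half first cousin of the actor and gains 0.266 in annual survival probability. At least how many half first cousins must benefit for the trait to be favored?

r to a half first cousin = 1/16 (half first cousins share one grandparent — one path of length 4: r = (1/2)^4 = 1/16).
Hamilton's rule: n·r·B > C  ⇒  n > C/(r·B) = 0.0309/(0.0625·0.266) = 1.859.
The smallest integer exceeding 1.859 is 2.

2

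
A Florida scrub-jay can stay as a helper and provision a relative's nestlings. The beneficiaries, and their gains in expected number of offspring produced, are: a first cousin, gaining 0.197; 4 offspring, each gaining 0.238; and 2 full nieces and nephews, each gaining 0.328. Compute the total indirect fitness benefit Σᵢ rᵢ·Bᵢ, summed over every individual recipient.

0.664625

r to a first cousin = 1/8 (first cousins share one grandparent pair — two paths of length 4: r = 2·(1/2)^4 = 1/8).
r to an offspring = 1/2 (one parent–offspring link: r = (1/2)^1 = 1/2).
r to a full niece or nephew = 0.25 (full aunt/uncle↔niece/nephew: two paths of length 3 through the shared grandparent pair: r = 2·(1/2)^3 = 1/4).
Summing one r·B term per recipient: 1·0.125·0.197 + 4·0.5·0.238 + 2·0.25·0.328 = 0.664625.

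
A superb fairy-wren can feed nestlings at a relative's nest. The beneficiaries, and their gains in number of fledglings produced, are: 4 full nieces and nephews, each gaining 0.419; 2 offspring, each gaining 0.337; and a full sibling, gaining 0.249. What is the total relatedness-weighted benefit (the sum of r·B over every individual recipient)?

0.8805

r to a full niece or nephew = 0.25 (full aunt/uncle↔niece/nephew: two paths of length 3 through the shared grandparent pair: r = 2·(1/2)^3 = 1/4).
r to an offspring = 1/2 (one parent–offspring link: r = (1/2)^1 = 1/2).
r to a full sibling = 1/2 (full sibs share both parents — two paths of length 2: r = 2·(1/2)^2 = 1/2).
Summing one r·B term per recipient: 4·0.25·0.419 + 2·0.5·0.337 + 1·0.5·0.249 = 0.8805.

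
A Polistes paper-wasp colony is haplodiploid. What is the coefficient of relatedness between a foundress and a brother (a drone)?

0.25

Her haploid brother carries none of their father's genes and a random half of their mother's genome; that half matches the maternal half of her own genome with probability 1/2: r = 1/2 · 1/2 = 1/4.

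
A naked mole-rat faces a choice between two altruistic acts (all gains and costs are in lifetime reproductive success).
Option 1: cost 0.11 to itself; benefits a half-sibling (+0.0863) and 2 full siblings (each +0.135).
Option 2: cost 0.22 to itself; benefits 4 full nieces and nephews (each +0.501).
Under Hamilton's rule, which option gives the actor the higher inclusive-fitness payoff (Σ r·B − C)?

Option 1: r to a half-sibling = 0.25.
Option 1: r to a full sibling = 0.5.
Option 1: Σ r·B − C = (1·0.25·0.0863 + 2·0.5·0.135) − 0.11 = 0.046575.
Option 2: r to a full niece or nephew = 0.25.
Option 2: Σ r·B − C = (4·0.25·0.501) − 0.22 = 0.281.
Option 2 has the higher net inclusive-fitness payoff.

Option 2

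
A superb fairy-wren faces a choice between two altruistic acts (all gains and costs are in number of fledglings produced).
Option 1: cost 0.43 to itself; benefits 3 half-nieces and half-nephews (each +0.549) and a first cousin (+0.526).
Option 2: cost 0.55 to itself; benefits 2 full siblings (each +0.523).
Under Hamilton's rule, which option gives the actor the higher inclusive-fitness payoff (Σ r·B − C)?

Option 1: r to a half-niece or half-nephew = 0.125.
Option 1: r to a first cousin = 0.125.
Option 1: Σ r·B − C = (3·0.125·0.549 + 1·0.125·0.526) − 0.43 = -0.158375.
Option 2: r to a full sibling = 0.5.
Option 2: Σ r·B − C = (2·0.5·0.523) − 0.55 = -0.027.
Option 2 has the higher net inclusive-fitness payoff.

Option 2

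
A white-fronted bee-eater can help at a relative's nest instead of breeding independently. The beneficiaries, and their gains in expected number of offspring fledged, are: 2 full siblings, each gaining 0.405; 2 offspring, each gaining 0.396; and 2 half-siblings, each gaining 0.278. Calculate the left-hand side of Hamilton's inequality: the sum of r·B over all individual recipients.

r to a full sibling = 1/2 (full sibs share both parents — two paths of length 2: r = 2·(1/2)^2 = 1/2).
r to an offspring = 0.5 (one parent–offspring link: r = (1/2)^1 = 1/2).
r to a half-sibling = 0.25 (half-sibs share one parent — one path of length 2: r = (1/2)^2 = 1/4).
Summing one r·B term per recipient: 2·0.5·0.405 + 2·0.5·0.396 + 2·0.25·0.278 = 0.94.

0.94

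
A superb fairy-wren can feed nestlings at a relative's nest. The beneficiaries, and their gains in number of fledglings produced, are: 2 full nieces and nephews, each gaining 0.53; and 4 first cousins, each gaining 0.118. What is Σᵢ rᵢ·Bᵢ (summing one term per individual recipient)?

r to a full niece or nephew = 1/4 (full aunt/uncle↔niece/nephew: two paths of length 3 through the shared grandparent pair: r = 2·(1/2)^3 = 1/4).
r to a first cousin = 1/8 (first cousins share one grandparent pair — two paths of length 4: r = 2·(1/2)^4 = 1/8).
Summing one r·B term per recipient: 2·0.25·0.53 + 4·0.125·0.118 = 0.324.

0.324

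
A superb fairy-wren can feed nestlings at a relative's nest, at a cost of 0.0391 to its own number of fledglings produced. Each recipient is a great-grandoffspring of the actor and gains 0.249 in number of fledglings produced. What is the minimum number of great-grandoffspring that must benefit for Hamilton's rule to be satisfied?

2

r to a great-grandoffspring = 1/8 (three parent–offspring links: r = (1/2)^3 = 1/8).
Hamilton's rule: n·r·B > C  ⇒  n > C/(r·B) = 0.0391/(0.125·0.249) = 1.256.
The smallest integer exceeding 1.256 is 2.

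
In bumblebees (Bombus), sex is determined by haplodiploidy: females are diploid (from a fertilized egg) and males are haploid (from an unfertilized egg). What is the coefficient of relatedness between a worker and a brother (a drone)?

Her haploid brother carries none of their father's genes and a random half of their mother's genome; that half matches the maternal half of her own genome with probability 1/2: r = 1/2 · 1/2 = 1/4.

0.25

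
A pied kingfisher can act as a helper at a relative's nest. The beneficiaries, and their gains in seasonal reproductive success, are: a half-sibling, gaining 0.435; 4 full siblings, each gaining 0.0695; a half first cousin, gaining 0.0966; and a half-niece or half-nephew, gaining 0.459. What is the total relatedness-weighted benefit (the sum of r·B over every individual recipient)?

r to a half-sibling = 1/4 (half-sibs share one parent — one path of length 2: r = (1/2)^2 = 1/4).
r to a full sibling = 1/2 (full sibs share both parents — two paths of length 2: r = 2·(1/2)^2 = 1/2).
r to a half first cousin = 1/16 (half first cousins share one grandparent — one path of length 4: r = (1/2)^4 = 1/16).
r to a half-niece or half-nephew = 0.125 (half-aunt/uncle↔niece/nephew: one path of length 3: r = (1/2)^3 = 1/8).
Summing one r·B term per recipient: 1·0.25·0.435 + 4·0.5·0.0695 + 1·0.0625·0.0966 + 1·0.125·0.459 = 0.3111625.

0.3111625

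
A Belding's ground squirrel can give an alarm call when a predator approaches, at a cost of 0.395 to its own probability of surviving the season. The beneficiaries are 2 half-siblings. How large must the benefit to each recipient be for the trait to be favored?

0.79

r to a half-sibling = 0.25 (half-sibs share one parent — one path of length 2: r = (1/2)^2 = 1/4).
Hamilton's rule with n recipients of equal r: n·r·B > C, so B > C/(n·r) = 0.395/(2·0.25) = 0.79.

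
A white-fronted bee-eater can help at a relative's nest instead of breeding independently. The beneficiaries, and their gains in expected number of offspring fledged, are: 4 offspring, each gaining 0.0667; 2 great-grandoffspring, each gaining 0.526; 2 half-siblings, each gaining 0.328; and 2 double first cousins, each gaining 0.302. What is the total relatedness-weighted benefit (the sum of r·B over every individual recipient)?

0.5799

r to an offspring = 1/2 (one parent–offspring link: r = (1/2)^1 = 1/2).
r to a great-grandoffspring = 1/8 (three parent–offspring links: r = (1/2)^3 = 1/8).
r to a half-sibling = 1/4 (half-sibs share one parent — one path of length 2: r = (1/2)^2 = 1/4).
r to a double first cousin = 0.25 (double first cousins share both grandparent pairs — four paths of length 4: r = 4·(1/2)^4 = 1/4).
Summing one r·B term per recipient: 4·0.5·0.0667 + 2·0.125·0.526 + 2·0.25·0.328 + 2·0.25·0.302 = 0.5799.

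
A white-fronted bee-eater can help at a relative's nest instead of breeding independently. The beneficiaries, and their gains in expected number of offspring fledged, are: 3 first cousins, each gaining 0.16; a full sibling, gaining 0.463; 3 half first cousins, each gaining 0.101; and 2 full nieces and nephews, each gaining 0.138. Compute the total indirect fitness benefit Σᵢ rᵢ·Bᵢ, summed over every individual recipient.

r to a first cousin = 1/8 (first cousins share one grandparent pair — two paths of length 4: r = 2·(1/2)^4 = 1/8).
r to a full sibling = 1/2 (full sibs share both parents — two paths of length 2: r = 2·(1/2)^2 = 1/2).
r to a half first cousin = 0.0625 (half first cousins share one grandparent — one path of length 4: r = (1/2)^4 = 1/16).
r to a full niece or nephew = 0.25 (full aunt/uncle↔niece/nephew: two paths of length 3 through the shared grandparent pair: r = 2·(1/2)^3 = 1/4).
Summing one r·B term per recipient: 3·0.125·0.16 + 1·0.5·0.463 + 3·0.0625·0.101 + 2·0.25·0.138 = 0.3794375.

0.3794375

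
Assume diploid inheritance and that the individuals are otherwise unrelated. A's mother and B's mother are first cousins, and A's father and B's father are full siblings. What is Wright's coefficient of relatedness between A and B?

0.15625

Wright's path rule: contributions from independent ancestry routes add.
A and B are related in two ways: second cousins through their mothers (r = 1/32) and first cousins through their fathers (r = 1/8).
r = 1/32 + 1/8 = 0.15625.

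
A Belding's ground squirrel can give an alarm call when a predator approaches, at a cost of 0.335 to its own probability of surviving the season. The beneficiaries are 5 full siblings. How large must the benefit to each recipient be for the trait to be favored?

0.134

r to a full sibling = 0.5 (full sibs share both parents — two paths of length 2: r = 2·(1/2)^2 = 1/2).
Hamilton's rule with n recipients of equal r: n·r·B > C, so B > C/(n·r) = 0.335/(5·0.5) = 0.134.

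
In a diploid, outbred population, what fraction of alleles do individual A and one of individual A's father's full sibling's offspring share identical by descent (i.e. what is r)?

Each parent–offspring link contributes a factor of 1/2, and independent paths through distinct common ancestors add.
First cousins share one grandparent pair — two paths of length 4: r = 2·(1/2)^4 = 1/8.

0.125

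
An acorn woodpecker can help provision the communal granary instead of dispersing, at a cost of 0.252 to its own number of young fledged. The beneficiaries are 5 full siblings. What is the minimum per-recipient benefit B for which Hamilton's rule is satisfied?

r to a full sibling = 1/2 (full sibs share both parents — two paths of length 2: r = 2·(1/2)^2 = 1/2).
Hamilton's rule with n recipients of equal r: n·r·B > C, so B > C/(n·r) = 0.252/(5·0.5) = 0.1008.

0.1008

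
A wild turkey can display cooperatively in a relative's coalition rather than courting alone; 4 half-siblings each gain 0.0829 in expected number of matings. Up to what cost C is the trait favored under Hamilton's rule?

r to a half-sibling = 0.25 (half-sibs share one parent — one path of length 2: r = (1/2)^2 = 1/4).
Hamilton's rule: n·r·B > C, so the trait is favored while C < n·r·B = 4·0.25·0.0829 = 0.0829.

0.0829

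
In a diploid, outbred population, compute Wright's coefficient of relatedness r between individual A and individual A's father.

Each parent–offspring link contributes a factor of 1/2, and independent paths through distinct common ancestors add.
One parent–offspring link: r = (1/2)^1 = 1/2.

0.5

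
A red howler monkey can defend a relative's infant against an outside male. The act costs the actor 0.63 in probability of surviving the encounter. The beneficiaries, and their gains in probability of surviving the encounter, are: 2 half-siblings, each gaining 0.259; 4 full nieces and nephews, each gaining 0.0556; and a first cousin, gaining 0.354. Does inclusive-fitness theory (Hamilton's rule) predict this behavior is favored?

No

Hamilton's rule: the trait is favored when the sum of r·B over every recipient exceeds the actor's cost C.
r to a half-sibling = 0.25 (half-sibs share one parent — one path of length 2: r = (1/2)^2 = 1/4).
r to a full niece or nephew = 0.25 (full aunt/uncle↔niece/nephew: two paths of length 3 through the shared grandparent pair: r = 2·(1/2)^3 = 1/4).
r to a first cousin = 0.125 (first cousins share one grandparent pair — two paths of length 4: r = 2·(1/2)^4 = 1/8).
Summing one r·B term per recipient: 2·0.25·0.259 + 4·0.25·0.0556 + 1·0.125·0.354 = 0.22935.
0.22935 < 0.63: the indirect benefit is less than the cost.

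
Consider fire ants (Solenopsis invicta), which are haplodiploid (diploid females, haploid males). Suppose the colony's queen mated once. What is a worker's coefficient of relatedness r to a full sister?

Haplodiploid full sisters inherit their father's entire haploid genome identically (contributing 1/2) and on average half of their mother's contribution (1/2 · 1/2 = 1/4); r = 1/2 + 1/4 = 3/4.

0.75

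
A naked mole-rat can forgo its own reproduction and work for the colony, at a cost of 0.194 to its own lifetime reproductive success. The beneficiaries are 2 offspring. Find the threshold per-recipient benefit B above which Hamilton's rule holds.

0.194

r to an offspring = 1/2 (one parent–offspring link: r = (1/2)^1 = 1/2).
Hamilton's rule with n recipients of equal r: n·r·B > C, so B > C/(n·r) = 0.194/(2·0.5) = 0.194.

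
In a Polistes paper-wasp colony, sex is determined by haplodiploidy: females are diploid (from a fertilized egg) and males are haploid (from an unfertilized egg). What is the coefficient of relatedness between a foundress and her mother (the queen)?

0.5

One meiotic link between diploid queen and diploid daughter: r = 1/2.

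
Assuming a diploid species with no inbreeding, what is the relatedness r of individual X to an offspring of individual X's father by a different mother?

Each parent–offspring link contributes a factor of 1/2, and independent paths through distinct common ancestors add.
Half-sibs share one parent — one path of length 2: r = (1/2)^2 = 1/4.

0.25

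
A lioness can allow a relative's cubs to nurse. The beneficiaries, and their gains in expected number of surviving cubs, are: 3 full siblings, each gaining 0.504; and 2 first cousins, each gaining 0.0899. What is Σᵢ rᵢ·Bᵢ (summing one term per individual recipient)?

0.778475

r to a full sibling = 1/2 (full sibs share both parents — two paths of length 2: r = 2·(1/2)^2 = 1/2).
r to a first cousin = 1/8 (first cousins share one grandparent pair — two paths of length 4: r = 2·(1/2)^4 = 1/8).
Summing one r·B term per recipient: 3·0.5·0.504 + 2·0.125·0.0899 = 0.778475.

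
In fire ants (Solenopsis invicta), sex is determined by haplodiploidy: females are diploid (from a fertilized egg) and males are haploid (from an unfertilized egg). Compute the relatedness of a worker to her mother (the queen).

0.5

One meiotic link between diploid queen and diploid daughter: r = 1/2.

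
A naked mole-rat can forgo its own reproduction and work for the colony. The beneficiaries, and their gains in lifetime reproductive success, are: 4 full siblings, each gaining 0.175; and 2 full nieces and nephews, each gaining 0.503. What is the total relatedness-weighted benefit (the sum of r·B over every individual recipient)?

0.6015

r to a full sibling = 1/2 (full sibs share both parents — two paths of length 2: r = 2·(1/2)^2 = 1/2).
r to a full niece or nephew = 0.25 (full aunt/uncle↔niece/nephew: two paths of length 3 through the shared grandparent pair: r = 2·(1/2)^3 = 1/4).
Summing one r·B term per recipient: 4·0.5·0.175 + 2·0.25·0.503 = 0.6015.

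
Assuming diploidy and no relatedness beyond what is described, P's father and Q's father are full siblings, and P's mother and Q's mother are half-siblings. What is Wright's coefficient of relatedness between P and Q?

0.1875

Wright's path rule: contributions from independent ancestry routes add.
P and Q are related in two ways: first cousins through their fathers (r = 1/8) and half first cousins through their mothers (r = 1/16).
r = 1/8 + 1/16 = 3/16 = 0.1875.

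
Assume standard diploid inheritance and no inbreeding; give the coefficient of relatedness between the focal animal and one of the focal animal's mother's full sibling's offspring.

0.125

Each parent–offspring link contributes a factor of 1/2, and independent paths through distinct common ancestors add.
First cousins share one grandparent pair — two paths of length 4: r = 2·(1/2)^4 = 1/8.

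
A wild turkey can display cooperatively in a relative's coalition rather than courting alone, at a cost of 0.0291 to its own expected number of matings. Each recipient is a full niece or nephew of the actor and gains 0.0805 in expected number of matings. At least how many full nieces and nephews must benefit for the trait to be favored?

2

r to a full niece or nephew = 1/4 (full aunt/uncle↔niece/nephew: two paths of length 3 through the shared grandparent pair: r = 2·(1/2)^3 = 1/4).
Hamilton's rule: n·r·B > C  ⇒  n > C/(r·B) = 0.0291/(0.25·0.0805) = 1.446.
The smallest integer exceeding 1.446 is 2.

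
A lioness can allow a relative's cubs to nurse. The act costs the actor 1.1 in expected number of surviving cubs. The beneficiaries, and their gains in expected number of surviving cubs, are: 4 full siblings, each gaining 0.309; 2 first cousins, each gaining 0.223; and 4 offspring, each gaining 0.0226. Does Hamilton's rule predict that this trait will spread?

No

Hamilton's rule: the trait is favored when the sum of r·B over every recipient exceeds the actor's cost C.
r to a full sibling = 0.5 (full sibs share both parents — two paths of length 2: r = 2·(1/2)^2 = 1/2).
r to a first cousin = 1/8 (first cousins share one grandparent pair — two paths of length 4: r = 2·(1/2)^4 = 1/8).
r to an offspring = 1/2 (one parent–offspring link: r = (1/2)^1 = 1/2).
Summing one r·B term per recipient: 4·0.5·0.309 + 2·0.125·0.223 + 4·0.5·0.0226 = 0.71895.
0.71895 < 1.1: the indirect benefit is less than the cost.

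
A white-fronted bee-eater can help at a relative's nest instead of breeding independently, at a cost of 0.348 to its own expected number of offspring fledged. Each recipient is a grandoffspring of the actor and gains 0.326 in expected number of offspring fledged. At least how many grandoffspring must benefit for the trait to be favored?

r to a grandoffspring = 0.25 (two parent–offspring links: r = (1/2)^2 = 1/4).
Hamilton's rule: n·r·B > C  ⇒  n > C/(r·B) = 0.348/(0.25·0.326) = 4.27.
The smallest integer exceeding 4.27 is 5.

5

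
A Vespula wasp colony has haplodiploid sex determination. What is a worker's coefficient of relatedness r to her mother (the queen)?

0.5

One meiotic link between diploid queen and diploid daughter: r = 1/2.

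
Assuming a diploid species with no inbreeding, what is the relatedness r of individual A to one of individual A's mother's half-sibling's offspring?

Each parent–offspring link contributes a factor of 1/2, and independent paths through distinct common ancestors add.
Half first cousins share one grandparent — one path of length 4: r = (1/2)^4 = 1/16.

0.0625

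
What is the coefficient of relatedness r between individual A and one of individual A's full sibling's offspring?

0.25

Each parent–offspring link contributes a factor of 1/2, and independent paths through distinct common ancestors add.
Full aunt/uncle↔niece/nephew: two paths of length 3 through the shared grandparent pair: r = 2·(1/2)^3 = 1/4.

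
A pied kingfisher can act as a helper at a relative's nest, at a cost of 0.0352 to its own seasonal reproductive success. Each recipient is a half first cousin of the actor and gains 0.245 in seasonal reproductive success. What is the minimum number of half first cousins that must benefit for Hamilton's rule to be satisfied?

3

r to a half first cousin = 1/16 (half first cousins share one grandparent — one path of length 4: r = (1/2)^4 = 1/16).
Hamilton's rule: n·r·B > C  ⇒  n > C/(r·B) = 0.0352/(0.0625·0.245) = 2.299.
The smallest integer exceeding 2.299 is 3.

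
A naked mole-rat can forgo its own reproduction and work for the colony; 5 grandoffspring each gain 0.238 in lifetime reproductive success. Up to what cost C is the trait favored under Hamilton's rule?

r to a grandoffspring = 0.25 (two parent–offspring links: r = (1/2)^2 = 1/4).
Hamilton's rule: n·r·B > C, so the trait is favored while C < n·r·B = 5·0.25·0.238 = 0.2975.

0.2975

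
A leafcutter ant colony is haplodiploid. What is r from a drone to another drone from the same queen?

Haploid brothers each carry a random half of the queen's diploid genome, so on average they share half: r = 1/2.

0.5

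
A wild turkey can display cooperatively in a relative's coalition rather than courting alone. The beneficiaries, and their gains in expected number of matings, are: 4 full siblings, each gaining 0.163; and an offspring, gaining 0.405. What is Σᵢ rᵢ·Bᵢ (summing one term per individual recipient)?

0.5285

r to a full sibling = 0.5 (full sibs share both parents — two paths of length 2: r = 2·(1/2)^2 = 1/2).
r to an offspring = 1/2 (one parent–offspring link: r = (1/2)^1 = 1/2).
Summing one r·B term per recipient: 4·0.5·0.163 + 1·0.5·0.405 = 0.5285.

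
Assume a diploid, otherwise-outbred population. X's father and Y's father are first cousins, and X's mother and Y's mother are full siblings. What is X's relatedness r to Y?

0.15625

Relatedness sums over independent paths through distinct common ancestors.
X and Y are related in two ways: second cousins through their fathers (r = 1/32) and first cousins through their mothers (r = 1/8).
r = 1/32 + 1/8 = 5/32 = 0.15625.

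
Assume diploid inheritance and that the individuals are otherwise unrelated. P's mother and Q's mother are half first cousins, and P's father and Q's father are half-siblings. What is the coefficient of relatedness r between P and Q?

With two independent routes of shared ancestry, r is the sum of the two contributions.
P and Q are related in two ways: half second cousins through their mothers (r = 1/64) and half first cousins through their fathers (r = 1/16).
r = 1/64 + 1/16 = 5/64 = 0.078125.

0.078125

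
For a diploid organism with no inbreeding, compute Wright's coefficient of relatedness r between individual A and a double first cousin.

0.25

Each parent–offspring link contributes a factor of 1/2, and independent paths through distinct common ancestors add.
Double first cousins share both grandparent pairs — four paths of length 4: r = 4·(1/2)^4 = 1/4.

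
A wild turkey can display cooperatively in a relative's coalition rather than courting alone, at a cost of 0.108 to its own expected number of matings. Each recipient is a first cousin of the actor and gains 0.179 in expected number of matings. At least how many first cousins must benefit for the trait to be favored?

5

r to a first cousin = 0.125 (first cousins share one grandparent pair — two paths of length 4: r = 2·(1/2)^4 = 1/8).
Hamilton's rule: n·r·B > C  ⇒  n > C/(r·B) = 0.108/(0.125·0.179) = 4.827.
The smallest integer exceeding 4.827 is 5.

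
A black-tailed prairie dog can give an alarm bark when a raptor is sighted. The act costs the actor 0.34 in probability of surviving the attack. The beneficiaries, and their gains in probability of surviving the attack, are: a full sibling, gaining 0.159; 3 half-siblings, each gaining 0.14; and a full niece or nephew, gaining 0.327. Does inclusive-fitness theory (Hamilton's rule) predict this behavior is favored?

No

Hamilton's rule: the trait is favored when the sum of r·B over every recipient exceeds the actor's cost C.
r to a full sibling = 0.5 (full sibs share both parents — two paths of length 2: r = 2·(1/2)^2 = 1/2).
r to a half-sibling = 0.25 (half-sibs share one parent — one path of length 2: r = (1/2)^2 = 1/4).
r to a full niece or nephew = 1/4 (full aunt/uncle↔niece/nephew: two paths of length 3 through the shared grandparent pair: r = 2·(1/2)^3 = 1/4).
Summing one r·B term per recipient: 1·0.5·0.159 + 3·0.25·0.14 + 1·0.25·0.327 = 0.26625.
0.26625 < 0.34: the indirect benefit is less than the cost.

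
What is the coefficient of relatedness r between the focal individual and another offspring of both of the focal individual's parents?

Each parent–offspring link contributes a factor of 1/2, and independent paths through distinct common ancestors add.
Full sibs share both parents — two paths of length 2: r = 2·(1/2)^2 = 1/2.

0.5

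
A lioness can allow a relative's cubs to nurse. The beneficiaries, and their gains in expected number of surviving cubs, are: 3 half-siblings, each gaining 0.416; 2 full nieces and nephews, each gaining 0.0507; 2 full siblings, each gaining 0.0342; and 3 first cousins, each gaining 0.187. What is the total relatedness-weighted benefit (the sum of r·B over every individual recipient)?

r to a half-sibling = 0.25 (half-sibs share one parent — one path of length 2: r = (1/2)^2 = 1/4).
r to a full niece or nephew = 0.25 (full aunt/uncle↔niece/nephew: two paths of length 3 through the shared grandparent pair: r = 2·(1/2)^3 = 1/4).
r to a full sibling = 1/2 (full sibs share both parents — two paths of length 2: r = 2·(1/2)^2 = 1/2).
r to a first cousin = 1/8 (first cousins share one grandparent pair — two paths of length 4: r = 2·(1/2)^4 = 1/8).
Summing one r·B term per recipient: 3·0.25·0.416 + 2·0.25·0.0507 + 2·0.5·0.0342 + 3·0.125·0.187 = 0.441675.

0.441675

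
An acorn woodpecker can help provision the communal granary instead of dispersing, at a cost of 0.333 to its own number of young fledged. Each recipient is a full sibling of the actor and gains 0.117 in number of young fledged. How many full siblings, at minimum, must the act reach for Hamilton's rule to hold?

r to a full sibling = 0.5 (full sibs share both parents — two paths of length 2: r = 2·(1/2)^2 = 1/2).
Hamilton's rule: n·r·B > C  ⇒  n > C/(r·B) = 0.333/(0.5·0.117) = 5.692.
The smallest integer exceeding 5.692 is 6.

6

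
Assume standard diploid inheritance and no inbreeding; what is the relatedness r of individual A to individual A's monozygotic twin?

Each parent–offspring link contributes a factor of 1/2, and independent paths through distinct common ancestors add.
Monozygotic twins share every allele identical by descent: r = 1.

1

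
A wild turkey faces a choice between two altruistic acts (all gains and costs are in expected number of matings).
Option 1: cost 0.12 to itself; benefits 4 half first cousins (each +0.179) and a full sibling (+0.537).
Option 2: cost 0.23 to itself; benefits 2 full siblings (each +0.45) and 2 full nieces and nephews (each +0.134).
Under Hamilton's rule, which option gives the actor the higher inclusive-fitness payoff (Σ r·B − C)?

Option 2

Option 1: r to a half first cousin = 0.0625.
Option 1: r to a full sibling = 0.5.
Option 1: Σ r·B − C = (4·0.0625·0.179 + 1·0.5·0.537) − 0.12 = 0.19325.
Option 2: r to a full sibling = 0.5.
Option 2: r to a full niece or nephew = 0.25.
Option 2: Σ r·B − C = (2·0.5·0.45 + 2·0.25·0.134) − 0.23 = 0.287.
Option 2 has the higher net inclusive-fitness payoff.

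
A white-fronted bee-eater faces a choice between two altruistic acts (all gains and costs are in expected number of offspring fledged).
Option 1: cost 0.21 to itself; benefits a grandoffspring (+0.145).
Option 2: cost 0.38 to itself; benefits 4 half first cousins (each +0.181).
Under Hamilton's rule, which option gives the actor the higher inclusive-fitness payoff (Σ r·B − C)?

Option 1

Option 1: r to a grandoffspring = 0.25.
Option 1: Σ r·B − C = (1·0.25·0.145) − 0.21 = -0.17375.
Option 2: r to a half first cousin = 0.0625.
Option 2: Σ r·B − C = (4·0.0625·0.181) − 0.38 = -0.33475.
Option 1 has the higher net inclusive-fitness payoff.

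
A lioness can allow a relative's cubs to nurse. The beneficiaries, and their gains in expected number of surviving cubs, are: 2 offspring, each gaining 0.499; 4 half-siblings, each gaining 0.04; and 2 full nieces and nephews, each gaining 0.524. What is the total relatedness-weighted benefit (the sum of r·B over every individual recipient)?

r to an offspring = 1/2 (one parent–offspring link: r = (1/2)^1 = 1/2).
r to a half-sibling = 1/4 (half-sibs share one parent — one path of length 2: r = (1/2)^2 = 1/4).
r to a full niece or nephew = 0.25 (full aunt/uncle↔niece/nephew: two paths of length 3 through the shared grandparent pair: r = 2·(1/2)^3 = 1/4).
Summing one r·B term per recipient: 2·0.5·0.499 + 4·0.25·0.04 + 2·0.25·0.524 = 0.801.

0.801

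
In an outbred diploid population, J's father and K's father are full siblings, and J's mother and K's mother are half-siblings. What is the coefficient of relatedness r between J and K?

Wright's path rule: contributions from independent ancestry routes add.
J and K are related in two ways: first cousins through their fathers (r = 1/8) and half first cousins through their mothers (r = 1/16).
r = 1/8 + 1/16 = 0.1875.

0.1875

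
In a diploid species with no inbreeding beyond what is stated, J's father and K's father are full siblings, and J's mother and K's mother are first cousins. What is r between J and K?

Relatedness sums over independent paths through distinct common ancestors.
J and K are related in two ways: first cousins through their fathers (r = 1/8) and second cousins through their mothers (r = 1/32).
r = 1/8 + 1/32 = 0.15625.

0.15625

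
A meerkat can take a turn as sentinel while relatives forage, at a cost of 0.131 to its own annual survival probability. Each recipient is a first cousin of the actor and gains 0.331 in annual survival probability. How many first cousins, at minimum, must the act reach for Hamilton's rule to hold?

r to a first cousin = 0.125 (first cousins share one grandparent pair — two paths of length 4: r = 2·(1/2)^4 = 1/8).
Hamilton's rule: n·r·B > C  ⇒  n > C/(r·B) = 0.131/(0.125·0.331) = 3.166.
The smallest integer exceeding 3.166 is 4.

4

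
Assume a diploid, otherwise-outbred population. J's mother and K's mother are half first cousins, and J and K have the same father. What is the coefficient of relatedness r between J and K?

Independent pedigree routes through distinct common ancestors add.
J and K are related in two ways: half second cousins through their mothers (r = 1/64) and half-sibs through their shared father (r = 1/4).
r = 1/64 + 1/4 = 17/64 = 0.265625.

0.265625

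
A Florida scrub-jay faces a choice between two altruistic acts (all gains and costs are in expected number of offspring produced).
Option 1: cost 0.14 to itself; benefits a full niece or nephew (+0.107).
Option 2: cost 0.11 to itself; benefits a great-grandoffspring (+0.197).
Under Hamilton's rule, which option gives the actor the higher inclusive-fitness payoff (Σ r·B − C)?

Option 1: r to a full niece or nephew = 0.25.
Option 1: Σ r·B − C = (1·0.25·0.107) − 0.14 = -0.11325.
Option 2: r to a great-grandoffspring = 0.125.
Option 2: Σ r·B − C = (1·0.125·0.197) − 0.11 = -0.085375.
Option 2 has the higher net inclusive-fitness payoff.

Option 2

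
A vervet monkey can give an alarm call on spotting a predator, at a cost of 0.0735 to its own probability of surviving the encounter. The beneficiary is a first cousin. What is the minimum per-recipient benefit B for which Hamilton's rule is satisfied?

r to a first cousin = 0.125 (first cousins share one grandparent pair — two paths of length 4: r = 2·(1/2)^4 = 1/8).
Hamilton's rule with n recipients of equal r: n·r·B > C, so B > C/(n·r) = 0.0735/(1·0.125) = 0.588.

0.588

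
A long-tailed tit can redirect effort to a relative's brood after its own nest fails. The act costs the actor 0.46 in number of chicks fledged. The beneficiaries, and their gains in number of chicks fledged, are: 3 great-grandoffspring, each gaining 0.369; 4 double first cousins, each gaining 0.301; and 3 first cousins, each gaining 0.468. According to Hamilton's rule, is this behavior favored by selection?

Hamilton's rule: the trait is favored when the sum of r·B over every recipient exceeds the actor's cost C.
r to a great-grandoffspring = 0.125 (three parent–offspring links: r = (1/2)^3 = 1/8).
r to a double first cousin = 0.25 (double first cousins share both grandparent pairs — four paths of length 4: r = 4·(1/2)^4 = 1/4).
r to a first cousin = 1/8 (first cousins share one grandparent pair — two paths of length 4: r = 2·(1/2)^4 = 1/8).
Summing one r·B term per recipient: 3·0.125·0.369 + 4·0.25·0.301 + 3·0.125·0.468 = 0.614875.
0.614875 > 0.46: the indirect benefit exceeds the cost.

Yes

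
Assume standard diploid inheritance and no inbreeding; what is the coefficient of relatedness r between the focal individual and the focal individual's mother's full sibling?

0.25

Each parent–offspring link contributes a factor of 1/2, and independent paths through distinct common ancestors add.
Full aunt/uncle↔niece/nephew: two paths of length 3 through the shared grandparent pair: r = 2·(1/2)^3 = 1/4.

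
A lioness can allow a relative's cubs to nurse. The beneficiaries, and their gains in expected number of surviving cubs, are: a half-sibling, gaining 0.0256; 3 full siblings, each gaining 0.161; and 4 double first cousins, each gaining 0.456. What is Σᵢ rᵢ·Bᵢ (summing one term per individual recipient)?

r to a half-sibling = 1/4 (half-sibs share one parent — one path of length 2: r = (1/2)^2 = 1/4).
r to a full sibling = 1/2 (full sibs share both parents — two paths of length 2: r = 2·(1/2)^2 = 1/2).
r to a double first cousin = 1/4 (double first cousins share both grandparent pairs — four paths of length 4: r = 4·(1/2)^4 = 1/4).
Summing one r·B term per recipient: 1·0.25·0.0256 + 3·0.5·0.161 + 4·0.25·0.456 = 0.7039.

0.7039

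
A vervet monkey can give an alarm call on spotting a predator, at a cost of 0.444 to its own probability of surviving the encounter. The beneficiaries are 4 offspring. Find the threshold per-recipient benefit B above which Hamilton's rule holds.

0.222

r to an offspring = 1/2 (one parent–offspring link: r = (1/2)^1 = 1/2).
Hamilton's rule with n recipients of equal r: n·r·B > C, so B > C/(n·r) = 0.444/(4·0.5) = 0.222.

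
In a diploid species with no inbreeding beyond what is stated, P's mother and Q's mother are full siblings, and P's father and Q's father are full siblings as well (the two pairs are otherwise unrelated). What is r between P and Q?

With two independent routes of shared ancestry, r is the sum of the two contributions.
P and Q are related in two ways: first cousins through their mothers (r = 1/8) and first cousins through their fathers (r = 1/8) — i.e. double first cousins.
r = 1/8 + 1/8 = 1/4 = 0.25.

0.25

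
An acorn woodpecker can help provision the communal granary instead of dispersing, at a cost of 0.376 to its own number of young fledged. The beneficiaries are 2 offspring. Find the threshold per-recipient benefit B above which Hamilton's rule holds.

r to an offspring = 1/2 (one parent–offspring link: r = (1/2)^1 = 1/2).
Hamilton's rule with n recipients of equal r: n·r·B > C, so B > C/(n·r) = 0.376/(2·0.5) = 0.376.

0.376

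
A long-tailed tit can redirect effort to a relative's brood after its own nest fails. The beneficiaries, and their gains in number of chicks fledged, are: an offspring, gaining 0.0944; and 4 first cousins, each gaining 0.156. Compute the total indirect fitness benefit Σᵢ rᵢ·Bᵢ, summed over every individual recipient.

r to an offspring = 0.5 (one parent–offspring link: r = (1/2)^1 = 1/2).
r to a first cousin = 1/8 (first cousins share one grandparent pair — two paths of length 4: r = 2·(1/2)^4 = 1/8).
Summing one r·B term per recipient: 1·0.5·0.0944 + 4·0.125·0.156 = 0.1252.

0.1252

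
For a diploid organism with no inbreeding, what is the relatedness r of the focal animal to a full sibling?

0.5

Full sibs share both parents — two paths of length 2: r = 2·(1/2)^2 = 1/2.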